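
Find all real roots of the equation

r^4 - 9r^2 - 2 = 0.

Let u = r^2. The equation becomes u^2 - 9u - 2 = 0.
By the quadratic formula, u = 9/2 + sqrt(89)/2 or u = 9/2 - sqrt(89)/2.
r^2 = 9/2 + sqrt(89)/2 gives r = +/-sqrt(9/2 + sqrt(89)/2) ~= +/-3.0359.
r^2 = 9/2 - sqrt(89)/2 < 0 has no real solution.

r = -3.0359 or r = 3.0359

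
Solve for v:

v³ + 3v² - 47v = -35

Rearrange: v³ + 3v² - 47v + 35 = 0.
Possible rational roots are divisors of 35. Testing v = 5 gives 0, so (v - 5) is a factor.
Divide: v³ + 3v² - 47v + 35 = (v - 5)(v² + 8v - 7).
Apply the quadratic formula to v² + 8v - 7 = 0: v = (-8 ± √92)/2, i.e. v ≈ 0.7958 or v ≈ -8.7958.

v = -8.7958 or v = 0.7958 or v = 5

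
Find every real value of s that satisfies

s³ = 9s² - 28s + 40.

Rearrange: s³ - 9s² + 28s - 40 = 0.
Possible rational roots are divisors of -40. Testing s = 5 gives 0, so (s - 5) is a factor.
Divide: s³ - 9s² + 28s - 40 = (s - 5)(s² - 4s + 8).
The quadratic s² - 4s + 8 has discriminant -16 < 0, so no further real roots.

s = 5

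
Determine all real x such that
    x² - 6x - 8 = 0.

Discriminant: (-6)² − 4·1·(-8) = 68.
Quadratic formula: x = (6 ± √68) / 2.
So x = 3 + √(17) ≈ 7.1231 or x = 3 - √(17) ≈ -1.1231.

x = -1.1231 or x = 7.1231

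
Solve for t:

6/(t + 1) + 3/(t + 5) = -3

Multiply both sides by (t + 1)(t + 5):
6(t + 5) + 3(t + 1) = -3(t + 1)(t + 5).
Expand and collect terms: -3t^2 - 27t - 48 = 0.
By the quadratic formula, t = (27 +/- sqrt(153)) / -6, so t ~= -6.5616 or t ~= -2.4384.
Neither value makes a denominator zero (t != -1, t != -5), so both are valid.

t = -6.5616 or t = -2.4384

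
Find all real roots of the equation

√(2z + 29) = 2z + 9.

z = -2

Square both sides: 2z + 29 = (2z + 9)².
Expand and rearrange: 4z² + 34z + 52 = 0.
Solving gives z = -2 or z = -6.5.
Check each candidate in the original equation:
  z = -2: √(25) = 5, while 2z + 9 = 5 — valid.
  z = -6.5: √(16) = 4, while 2z + 9 = -4 — extraneous.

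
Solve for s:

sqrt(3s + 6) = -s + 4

Square both sides: 3s + 6 = (-s + 4)^2.
Expand and rearrange: s^2 - 11s + 10 = 0.
Solving gives s = 10 or s = 1.
Check each candidate in the original equation:
  s = 10: sqrt(36) = 6, while -s + 4 = -6 — extraneous.
  s = 1: sqrt(9) = 3, while -s + 4 = 3 — valid.

s = 1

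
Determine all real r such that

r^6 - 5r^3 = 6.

r = -1 or r = 1.8171

Let u = r^3. The equation becomes u^2 - 5u - 6 = 0.
Factor: (u + 1)(u - 6) = 0, so u = -1 or u = 6.
r^3 = -1 gives r = -1.
r^3 = 6 gives r = (6)^(1/3) ~= 1.8171.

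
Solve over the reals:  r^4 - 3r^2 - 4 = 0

r = -2 or r = 2

Let u = r^2. The equation becomes u^2 - 3u - 4 = 0.
Factor: (u - 4)(u + 1) = 0, so u = 4 or u = -1.
r^2 = 4 gives r = +/-2.
r^2 = -1 < 0 has no real solution.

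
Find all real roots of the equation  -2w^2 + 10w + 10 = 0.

Discriminant: (10)^2 - 4*(-2)*10 = 180.
Quadratic formula: w = (-10 +/- sqrt(180)) / (-4).
So w = 5/2 - 3*sqrt(5)/2 ~= -0.8541 or w = 5/2 + 3*sqrt(5)/2 ~= 5.8541.

w = -0.8541 or w = 5.8541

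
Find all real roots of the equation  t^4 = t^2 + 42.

t = -2.6458 or t = 2.6458

Let u = t^2. The equation becomes u^2 - u - 42 = 0.
Factor: (u - 7)(u + 6) = 0, so u = 7 or u = -6.
t^2 = 7 gives t = +/-sqrt(7) ~= +/-2.6458.
t^2 = -6 < 0 has no real solution.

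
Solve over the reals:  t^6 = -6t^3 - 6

t = -1.6789 or t = -1.0823

Let u = t^3. The equation becomes u^2 + 6u + 6 = 0.
By the quadratic formula, u = -3 + sqrt(3) or u = -3 - sqrt(3).
t^3 = -3 + sqrt(3) gives t = -(3 - sqrt(3))^(1/3) ~= -1.0823.
t^3 = -3 - sqrt(3) gives t = -(sqrt(3) + 3)^(1/3) ~= -1.6789.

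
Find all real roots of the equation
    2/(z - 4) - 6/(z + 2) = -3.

Multiply both sides by (z - 4)(z + 2):
2(z + 2) - 6(z - 4) = -3(z - 4)(z + 2).
Expand and collect terms: -3z² + 10z - 4 = 0.
By the quadratic formula, z = (-10 ± √52) / -6, so z ≈ 0.4648 or z ≈ 2.8685.
Neither value makes a denominator zero (z ≠ 4, z ≠ -2), so both are valid.

z = 0.4648 or z = 2.8685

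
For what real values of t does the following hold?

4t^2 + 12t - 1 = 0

Discriminant: (12)^2 - 4*4*(-1) = 160.
Quadratic formula: t = (-12 +/- sqrt(160)) / 8.
So t = -3/2 + sqrt(10)/2 ~= 0.0811 or t = -sqrt(10)/2 - 3/2 ~= -3.0811.

t = -3.0811 or t = 0.0811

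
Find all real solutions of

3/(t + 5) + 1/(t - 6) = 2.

t = -3.5744 or t = 6.5744

Multiply both sides by (t + 5)(t - 6):
3(t - 6) + (t + 5) = 2(t + 5)(t - 6).
Expand and collect terms: 2t^2 - 6t - 47 = 0.
By the quadratic formula, t = (6 +/- sqrt(412)) / 4, so t ~= 6.5744 or t ~= -3.5744.
Neither value makes a denominator zero (t != -5, t != 6), so both are valid.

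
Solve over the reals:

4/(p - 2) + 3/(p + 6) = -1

Multiply both sides by (p - 2)(p + 6):
4(p + 6) + 3(p - 2) = -(p - 2)(p + 6).
Expand and collect terms: -p^2 - 11p - 6 = 0.
By the quadratic formula, p = (11 +/- sqrt(97)) / -2, so p ~= -10.4244 or p ~= -0.5756.
Neither value makes a denominator zero (p != 2, p != -6), so both are valid.

p = -10.4244 or p = -0.5756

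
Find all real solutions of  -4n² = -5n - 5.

n = -0.6559 or n = 1.9059

Rearrange to standard form: -4n² + 5n + 5 = 0.
Discriminant: (5)² − 4·(-4)·5 = 105.
Quadratic formula: n = (-5 ± √105) / (-8).
So n = 5/8 - √(105)/8 ≈ -0.6559 or n = 5/8 + √(105)/8 ≈ 1.9059.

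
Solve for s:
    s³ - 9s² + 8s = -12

Rearrange: s³ - 9s² + 8s + 12 = 0.
Possible rational roots are divisors of 12. Testing s = 2 gives 0, so (s - 2) is a factor.
Divide: s³ - 9s² + 8s + 12 = (s - 2)(s² - 7s - 6).
Apply the quadratic formula to s² - 7s - 6 = 0: s = (7 ± √73)/2, i.e. s ≈ 7.772 or s ≈ -0.772.

s = -0.772 or s = 2 or s = 7.772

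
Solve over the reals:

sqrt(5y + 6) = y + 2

y = -1 or y = 2

Square both sides: 5y + 6 = (y + 2)^2.
Expand and rearrange: y^2 - y - 2 = 0.
Solving gives y = 2 or y = -1.
Check each candidate in the original equation:
  y = 2: sqrt(16) = 4, while y + 2 = 4 — valid.
  y = -1: sqrt(1) = 1, while y + 2 = 1 — valid.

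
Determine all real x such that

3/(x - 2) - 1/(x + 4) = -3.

Multiply both sides by (x - 2)(x + 4):
3(x + 4) - (x - 2) = -3(x - 2)(x + 4).
Expand and collect terms: -3x² - 8x + 10 = 0.
By the quadratic formula, x = (8 ± √184) / -6, so x ≈ -3.5941 or x ≈ 0.9274.
Neither value makes a denominator zero (x ≠ 2, x ≠ -4), so both are valid.

x = -3.5941 or x = 0.9274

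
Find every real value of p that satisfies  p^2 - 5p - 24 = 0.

Factor: (p + 3)(p - 8) = 0.
So p = -3 or p = 8.

p = -3 or p = 8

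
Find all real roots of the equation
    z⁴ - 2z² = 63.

Let u = z². The equation becomes u² - 2u - 63 = 0.
Factor: (u + 7)(u - 9) = 0, so u = -7 or u = 9.
z² = -7 < 0 has no real solution.
z² = 9 gives z = ±3.

z = -3 or z = 3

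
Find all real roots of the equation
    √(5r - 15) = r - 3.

Square both sides: 5r - 15 = (r - 3)².
Expand and rearrange: r² - 11r + 24 = 0.
Solving gives r = 8 or r = 3.
Check each candidate in the original equation:
  r = 8: √(25) = 5, while r - 3 = 5 — valid.
  r = 3: √(0) = 0, while r - 3 = 0 — valid.

r = 3 or r = 8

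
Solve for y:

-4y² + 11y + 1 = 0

y = -0.0881 or y = 2.8381

Discriminant: (11)² − 4·(-4)·1 = 137.
Quadratic formula: y = (-11 ± √137) / (-8).
So y = 11/8 - √(137)/8 ≈ -0.0881 or y = 11/8 + √(137)/8 ≈ 2.8381.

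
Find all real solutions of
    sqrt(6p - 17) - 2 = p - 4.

p = 3 or p = 7

Isolate the radical: sqrt(6p - 17) = p - 2.
Square both sides: 6p - 17 = (p - 2)^2.
Expand and rearrange: p^2 - 10p + 21 = 0.
Solving gives p = 7 or p = 3.
Check each candidate in the original equation:
  p = 7: sqrt(25) = 5, while p - 2 = 5 — valid.
  p = 3: sqrt(1) = 1, while p - 2 = 1 — valid.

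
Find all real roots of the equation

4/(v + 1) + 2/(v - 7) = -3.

v = -2.4347 or v = 6.4347

Multiply both sides by (v + 1)(v - 7):
4(v - 7) + 2(v + 1) = -3(v + 1)(v - 7).
Expand and collect terms: -3v² + 12v + 47 = 0.
By the quadratic formula, v = (-12 ± √708) / -6, so v ≈ -2.4347 or v ≈ 6.4347.
Neither value makes a denominator zero (v ≠ -1, v ≠ 7), so both are valid.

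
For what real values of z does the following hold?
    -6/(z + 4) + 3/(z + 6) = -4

z = -6.4664 or z = -2.7836

Multiply both sides by (z + 4)(z + 6):
-6(z + 6) + 3(z + 4) = -4(z + 4)(z + 6).
Expand and collect terms: -4z² - 37z - 72 = 0.
By the quadratic formula, z = (37 ± √217) / -8, so z ≈ -6.4664 or z ≈ -2.7836.
Neither value makes a denominator zero (z ≠ -4, z ≠ -6), so both are valid.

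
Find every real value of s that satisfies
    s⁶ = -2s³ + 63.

s = -2.0801 or s = 1.9129

Let u = s³. The equation becomes u² + 2u - 63 = 0.
Factor: (u + 9)(u - 7) = 0, so u = -9 or u = 7.
s³ = -9 gives s = -∛(9) ≈ -2.0801.
s³ = 7 gives s = ∛(7) ≈ 1.9129.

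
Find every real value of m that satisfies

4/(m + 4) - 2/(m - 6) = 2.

m = -1.7016 or m = 4.7016

Multiply both sides by (m + 4)(m - 6):
4(m - 6) - 2(m + 4) = 2(m + 4)(m - 6).
Expand and collect terms: 2m² - 6m - 16 = 0.
By the quadratic formula, m = (6 ± √164) / 4, so m ≈ 4.7016 or m ≈ -1.7016.
Neither value makes a denominator zero (m ≠ -4, m ≠ 6), so both are valid.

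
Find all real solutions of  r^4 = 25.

r = -2.2361 or r = 2.2361

Let u = r^2. The equation becomes u^2 - 25 = 0.
Factor: (u + 5)(u - 5) = 0, so u = -5 or u = 5.
r^2 = -5 < 0 has no real solution.
r^2 = 5 gives r = +/-sqrt(5) ~= +/-2.2361.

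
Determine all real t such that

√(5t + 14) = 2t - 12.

t = 10

Square both sides: 5t + 14 = (2t - 12)².
Expand and rearrange: 4t² - 53t + 130 = 0.
Solving gives t = 10 or t = 3.25.
Check each candidate in the original equation:
  t = 10: √(64) = 8, while 2t - 12 = 8 — valid.
  t = 3.25: √(30.25) = 5.5, while 2t - 12 = -5.5 — extraneous.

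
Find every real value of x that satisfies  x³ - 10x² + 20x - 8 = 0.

x = 0.5359 or x = 2 or x = 7.4641

Possible rational roots are divisors of -8. Testing x = 2 gives 0, so (x - 2) is a factor.
Divide: x³ - 10x² + 20x - 8 = (x - 2)(x² - 8x + 4).
Apply the quadratic formula to x² - 8x + 4 = 0: x = (8 ± √48)/2, i.e. x ≈ 7.4641 or x ≈ 0.5359.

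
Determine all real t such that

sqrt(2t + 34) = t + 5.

t = 1

Square both sides: 2t + 34 = (t + 5)^2.
Expand and rearrange: t^2 + 8t - 9 = 0.
Solving gives t = 1 or t = -9.
Check each candidate in the original equation:
  t = 1: sqrt(36) = 6, while t + 5 = 6 — valid.
  t = -9: sqrt(16) = 4, while t + 5 = -4 — extraneous.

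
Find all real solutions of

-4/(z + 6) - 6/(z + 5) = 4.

z = -8 or z = -5.5

Multiply both sides by (z + 6)(z + 5):
-4(z + 5) - 6(z + 6) = 4(z + 6)(z + 5).
Expand and collect terms: 4z^2 + 54z + 176 = 0.
Factor or apply the quadratic formula: z = -5.5 or z = -8.
Neither value makes a denominator zero (z != -6, z != -5), so both are valid.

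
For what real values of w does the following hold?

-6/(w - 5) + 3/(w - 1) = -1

Multiply both sides by (w - 5)(w - 1):
-6(w - 1) + 3(w - 5) = -(w - 5)(w - 1).
Expand and collect terms: -w^2 + 9w + 4 = 0.
By the quadratic formula, w = (-9 +/- sqrt(97)) / -2, so w ~= -0.4244 or w ~= 9.4244.
Neither value makes a denominator zero (w != 5, w != 1), so both are valid.

w = -0.4244 or w = 9.4244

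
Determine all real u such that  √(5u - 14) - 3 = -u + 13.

u = 10

Isolate the radical: √(5u - 14) = -u + 16.
Square both sides: 5u - 14 = (-u + 16)².
Expand and rearrange: u² - 37u + 270 = 0.
Solving gives u = 27 or u = 10.
Check each candidate in the original equation:
  u = 27: √(121) = 11, while -u + 16 = -11 — extraneous.
  u = 10: √(36) = 6, while -u + 16 = 6 — valid.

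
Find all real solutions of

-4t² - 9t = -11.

Rearrange to standard form: -4t² - 9t + 11 = 0.
Discriminant: (-9)² − 4·(-4)·11 = 257.
Quadratic formula: t = (9 ± √257) / (-8).
So t = -√(257)/8 - 9/8 ≈ -3.1289 or t = -9/8 + √(257)/8 ≈ 0.8789.

t = -3.1289 or t = 0.8789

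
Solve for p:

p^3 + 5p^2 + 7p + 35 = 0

Possible rational roots are divisors of 35. Testing p = -5 gives 0, so (p + 5) is a factor.
Divide: p^3 + 5p^2 + 7p + 35 = (p + 5)(p^2 + 7).
The quadratic p^2 + 7 has discriminant -28 < 0, so no further real roots.

p = -5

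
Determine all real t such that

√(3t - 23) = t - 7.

t = 8 or t = 9

Square both sides: 3t - 23 = (t - 7)².
Expand and rearrange: t² - 17t + 72 = 0.
Solving gives t = 9 or t = 8.
Check each candidate in the original equation:
  t = 9: √(4) = 2, while t - 7 = 2 — valid.
  t = 8: √(1) = 1, while t - 7 = 1 — valid.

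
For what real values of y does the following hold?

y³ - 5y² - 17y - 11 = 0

Possible rational roots are divisors of -11. Testing y = -1 gives 0, so (y + 1) is a factor.
Divide: y³ - 5y² - 17y - 11 = (y + 1)(y² - 6y - 11).
Apply the quadratic formula to y² - 6y - 11 = 0: y = (6 ± √80)/2, i.e. y ≈ 7.4721 or y ≈ -1.4721.

y = -1.4721 or y = -1 or y = 7.4721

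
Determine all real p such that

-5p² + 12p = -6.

p = -0.4248 or p = 2.8248

Rearrange to standard form: -5p² + 12p + 6 = 0.
Discriminant: (12)² − 4·(-5)·6 = 264.
Quadratic formula: p = (-12 ± √264) / (-10).
So p = 6/5 - √(66)/5 ≈ -0.4248 or p = 6/5 + √(66)/5 ≈ 2.8248.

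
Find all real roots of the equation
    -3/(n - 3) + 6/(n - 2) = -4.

n = 0.8939 or n = 3.3561

Multiply both sides by (n - 3)(n - 2):
-3(n - 2) + 6(n - 3) = -4(n - 3)(n - 2).
Expand and collect terms: -4n^2 + 17n - 12 = 0.
By the quadratic formula, n = (-17 +/- sqrt(97)) / -8, so n ~= 0.8939 or n ~= 3.3561.
Neither value makes a denominator zero (n != 3, n != 2), so both are valid.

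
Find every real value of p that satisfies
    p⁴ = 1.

p = -1 or p = 1

Let u = p². The equation becomes u² - 1 = 0.
Factor: (u - 1)(u + 1) = 0, so u = 1 or u = -1.
p² = 1 gives p = ±1.
p² = -1 < 0 has no real solution.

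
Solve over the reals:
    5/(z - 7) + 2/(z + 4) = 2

z = -3.1969 or z = 9.6969

Multiply both sides by (z - 7)(z + 4):
5(z + 4) + 2(z - 7) = 2(z - 7)(z + 4).
Expand and collect terms: 2z² - 13z - 62 = 0.
By the quadratic formula, z = (13 ± √665) / 4, so z ≈ 9.6969 or z ≈ -3.1969.
Neither value makes a denominator zero (z ≠ 7, z ≠ -4), so both are valid.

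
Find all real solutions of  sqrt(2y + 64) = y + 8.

Square both sides: 2y + 64 = (y + 8)^2.
Expand and rearrange: y^2 + 14y = 0.
Solving gives y = 0 or y = -14.
Check each candidate in the original equation:
  y = 0: sqrt(64) = 8, while y + 8 = 8 — valid.
  y = -14: sqrt(36) = 6, while y + 8 = -6 — extraneous.

y = 0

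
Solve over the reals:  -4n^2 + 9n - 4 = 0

Discriminant: (9)^2 - 4*(-4)*(-4) = 17.
Quadratic formula: n = (-9 +/- sqrt(17)) / (-8).
So n = 9/8 - sqrt(17)/8 ~= 0.6096 or n = sqrt(17)/8 + 9/8 ~= 1.6404.

n = 0.6096 or n = 1.6404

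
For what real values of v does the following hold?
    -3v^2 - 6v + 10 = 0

v = -3.0817 or v = 1.0817

Discriminant: (-6)^2 - 4*(-3)*10 = 156.
Quadratic formula: v = (6 +/- sqrt(156)) / (-6).
So v = -sqrt(39)/3 - 1 ~= -3.0817 or v = -1 + sqrt(39)/3 ~= 1.0817.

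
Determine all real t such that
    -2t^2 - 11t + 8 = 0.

t = -6.1504 or t = 0.6504

Discriminant: (-11)^2 - 4*(-2)*8 = 185.
Quadratic formula: t = (11 +/- sqrt(185)) / (-4).
So t = -sqrt(185)/4 - 11/4 ~= -6.1504 or t = -11/4 + sqrt(185)/4 ~= 0.6504.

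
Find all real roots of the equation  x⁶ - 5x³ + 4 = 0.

x = 1 or x = 1.5874

Let u = x³. The equation becomes u² - 5u + 4 = 0.
Factor: (u - 1)(u - 4) = 0, so u = 1 or u = 4.
x³ = 1 gives x = 1.
x³ = 4 gives x = ∛(4) ≈ 1.5874.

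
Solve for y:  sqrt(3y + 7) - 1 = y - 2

Isolate the radical: sqrt(3y + 7) = y - 1.
Square both sides: 3y + 7 = (y - 1)^2.
Expand and rearrange: y^2 - 5y - 6 = 0.
Solving gives y = 6 or y = -1.
Check each candidate in the original equation:
  y = 6: sqrt(25) = 5, while y - 1 = 5 — valid.
  y = -1: sqrt(4) = 2, while y - 1 = -2 — extraneous.

y = 6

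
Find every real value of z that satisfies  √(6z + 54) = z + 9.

Square both sides: 6z + 54 = (z + 9)².
Expand and rearrange: z² + 12z + 27 = 0.
Solving gives z = -3 or z = -9.
Check each candidate in the original equation:
  z = -3: √(36) = 6, while z + 9 = 6 — valid.
  z = -9: √(0) = 0, while z + 9 = 0 — valid.

z = -9 or z = -3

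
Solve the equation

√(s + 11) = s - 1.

Square both sides: s + 11 = (s - 1)².
Expand and rearrange: s² - 3s - 10 = 0.
Solving gives s = 5 or s = -2.
Check each candidate in the original equation:
  s = 5: √(16) = 4, while s - 1 = 4 — valid.
  s = -2: √(9) = 3, while s - 1 = -3 — extraneous.

s = 5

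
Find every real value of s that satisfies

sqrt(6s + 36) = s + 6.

Square both sides: 6s + 36 = (s + 6)^2.
Expand and rearrange: s^2 + 6s = 0.
Solving gives s = 0 or s = -6.
Check each candidate in the original equation:
  s = 0: sqrt(36) = 6, while s + 6 = 6 — valid.
  s = -6: sqrt(0) = 0, while s + 6 = 0 — valid.

s = -6 or s = 0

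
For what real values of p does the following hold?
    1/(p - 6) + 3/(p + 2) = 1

Multiply both sides by (p - 6)(p + 2):
(p + 2) + 3(p - 6) = (p - 6)(p + 2).
Expand and collect terms: p^2 - 8p + 4 = 0.
By the quadratic formula, p = (8 +/- sqrt(48)) / 2, so p ~= 7.4641 or p ~= 0.5359.
Neither value makes a denominator zero (p != 6, p != -2), so both are valid.

p = 0.5359 or p = 7.4641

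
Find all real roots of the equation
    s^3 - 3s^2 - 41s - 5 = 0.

s = -5 or s = -0.1231 or s = 8.1231

Possible rational roots are divisors of -5. Testing s = -5 gives 0, so (s + 5) is a factor.
Divide: s^3 - 3s^2 - 41s - 5 = (s + 5)(s^2 - 8s - 1).
Apply the quadratic formula to s^2 - 8s - 1 = 0: s = (8 +/- sqrt(68))/2, i.e. s ~= 8.1231 or s ~= -0.1231.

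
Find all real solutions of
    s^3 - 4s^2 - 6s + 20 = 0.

Possible rational roots are divisors of 20. Testing s = 2 gives 0, so (s - 2) is a factor.
Divide: s^3 - 4s^2 - 6s + 20 = (s - 2)(s^2 - 2s - 10).
Apply the quadratic formula to s^2 - 2s - 10 = 0: s = (2 +/- sqrt(44))/2, i.e. s ~= 4.3166 or s ~= -2.3166.

s = -2.3166 or s = 2 or s = 4.3166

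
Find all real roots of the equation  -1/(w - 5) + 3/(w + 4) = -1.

w = -6.765 or w = 5.765

Multiply both sides by (w - 5)(w + 4):
-(w + 4) + 3(w - 5) = -(w - 5)(w + 4).
Expand and collect terms: -w² - w + 39 = 0.
By the quadratic formula, w = (1 ± √157) / -2, so w ≈ -6.765 or w ≈ 5.765.
Neither value makes a denominator zero (w ≠ 5, w ≠ -4), so both are valid.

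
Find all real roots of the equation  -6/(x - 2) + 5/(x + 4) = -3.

Multiply both sides by (x - 2)(x + 4):
-6(x + 4) + 5(x - 2) = -3(x - 2)(x + 4).
Expand and collect terms: -3x² - 5x + 58 = 0.
By the quadratic formula, x = (5 ± √721) / -6, so x ≈ -5.3086 or x ≈ 3.6419.
Neither value makes a denominator zero (x ≠ 2, x ≠ -4), so both are valid.

x = -5.3086 or x = 3.6419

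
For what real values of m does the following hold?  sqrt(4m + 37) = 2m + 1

m = 3

Square both sides: 4m + 37 = (2m + 1)^2.
Expand and rearrange: 4m^2 - 36 = 0.
Solving gives m = 3 or m = -3.
Check each candidate in the original equation:
  m = 3: sqrt(49) = 7, while 2m + 1 = 7 — valid.
  m = -3: sqrt(25) = 5, while 2m + 1 = -5 — extraneous.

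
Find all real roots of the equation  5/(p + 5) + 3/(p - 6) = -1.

p = -11.0664 or p = 4.0664

Multiply both sides by (p + 5)(p - 6):
5(p - 6) + 3(p + 5) = -(p + 5)(p - 6).
Expand and collect terms: -p^2 - 7p + 45 = 0.
By the quadratic formula, p = (7 +/- sqrt(229)) / -2, so p ~= -11.0664 or p ~= 4.0664.
Neither value makes a denominator zero (p != -5, p != 6), so both are valid.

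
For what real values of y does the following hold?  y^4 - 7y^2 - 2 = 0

Let u = y^2. The equation becomes u^2 - 7u - 2 = 0.
By the quadratic formula, u = 7/2 + sqrt(57)/2 or u = 7/2 - sqrt(57)/2.
y^2 = 7/2 + sqrt(57)/2 gives y = +/-sqrt(7/2 + sqrt(57)/2) ~= +/-2.6972.
y^2 = 7/2 - sqrt(57)/2 < 0 has no real solution.

y = -2.6972 or y = 2.6972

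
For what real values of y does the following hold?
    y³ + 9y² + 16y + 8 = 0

Possible rational roots are divisors of 8. Testing y = -1 gives 0, so (y + 1) is a factor.
Divide: y³ + 9y² + 16y + 8 = (y + 1)(y² + 8y + 8).
Apply the quadratic formula to y² + 8y + 8 = 0: y = (-8 ± √32)/2, i.e. y ≈ -1.1716 or y ≈ -6.8284.

y = -6.8284 or y = -1.1716 or y = -1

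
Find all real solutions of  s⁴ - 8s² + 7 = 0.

Let u = s². The equation becomes u² - 8u + 7 = 0.
Factor: (u - 7)(u - 1) = 0, so u = 7 or u = 1.
s² = 7 gives s = ±√(7) ≈ ±2.6458.
s² = 1 gives s = ±1.

s = -2.6458 or s = -1 or s = 1 or s = 2.6458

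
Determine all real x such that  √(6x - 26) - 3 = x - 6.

Isolate the radical: √(6x - 26) = x - 3.
Square both sides: 6x - 26 = (x - 3)².
Expand and rearrange: x² - 12x + 35 = 0.
Solving gives x = 7 or x = 5.
Check each candidate in the original equation:
  x = 7: √(16) = 4, while x - 3 = 4 — valid.
  x = 5: √(4) = 2, while x - 3 = 2 — valid.

x = 5 or x = 7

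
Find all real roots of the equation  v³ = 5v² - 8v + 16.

v = 4

Rearrange: v³ - 5v² + 8v - 16 = 0.
Possible rational roots are divisors of -16. Testing v = 4 gives 0, so (v - 4) is a factor.
Divide: v³ - 5v² + 8v - 16 = (v - 4)(v² - v + 4).
The quadratic v² - v + 4 has discriminant -15 < 0, so no further real roots.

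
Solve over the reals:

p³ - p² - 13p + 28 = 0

p = -4

Possible rational roots are divisors of 28. Testing p = -4 gives 0, so (p + 4) is a factor.
Divide: p³ - p² - 13p + 28 = (p + 4)(p² - 5p + 7).
The quadratic p² - 5p + 7 has discriminant -3 < 0, so no further real roots.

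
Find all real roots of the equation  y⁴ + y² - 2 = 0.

Let u = y². The equation becomes u² + u - 2 = 0.
Factor: (u - 1)(u + 2) = 0, so u = 1 or u = -2.
y² = 1 gives y = ±1.
y² = -2 < 0 has no real solution.

y = -1 or y = 1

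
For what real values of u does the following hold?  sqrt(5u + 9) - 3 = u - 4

Isolate the radical: sqrt(5u + 9) = u - 1.
Square both sides: 5u + 9 = (u - 1)^2.
Expand and rearrange: u^2 - 7u - 8 = 0.
Solving gives u = 8 or u = -1.
Check each candidate in the original equation:
  u = 8: sqrt(49) = 7, while u - 1 = 7 — valid.
  u = -1: sqrt(4) = 2, while u - 1 = -2 — extraneous.

u = 8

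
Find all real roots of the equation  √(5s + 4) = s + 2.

Square both sides: 5s + 4 = (s + 2)².
Expand and rearrange: s² - s = 0.
Solving gives s = 1 or s = 0.
Check each candidate in the original equation:
  s = 1: √(9) = 3, while s + 2 = 3 — valid.
  s = 0: √(4) = 2, while s + 2 = 2 — valid.

s = 0 or s = 1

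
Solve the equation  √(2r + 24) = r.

r = 6

Square both sides: 2r + 24 = (r)².
Expand and rearrange: r² - 2r - 24 = 0.
Solving gives r = 6 or r = -4.
Check each candidate in the original equation:
  r = 6: √(36) = 6, while r = 6 — valid.
  r = -4: √(16) = 4, while r = -4 — extraneous.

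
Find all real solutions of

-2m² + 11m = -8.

m = -0.6504 or m = 6.1504

Rearrange to standard form: -2m² + 11m + 8 = 0.
Discriminant: (11)² − 4·(-2)·8 = 185.
Quadratic formula: m = (-11 ± √185) / (-4).
So m = 11/4 - √(185)/4 ≈ -0.6504 or m = 11/4 + √(185)/4 ≈ 6.1504.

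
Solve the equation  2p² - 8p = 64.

p = -4 or p = 8

Bring every term to one side: 2p² - 8p - 64 = 0.
Factor: 2(p - 8)(p + 4) = 0.
So p = 8 or p = -4.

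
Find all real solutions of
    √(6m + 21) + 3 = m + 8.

Isolate the radical: √(6m + 21) = m + 5.
Square both sides: 6m + 21 = (m + 5)².
Expand and rearrange: m² + 4m + 4 = 0.
This gives the repeated root m = -2.
Check in the original equation:
  m = -2: √(9) = 3, while m + 5 = 3 — valid.

m = -2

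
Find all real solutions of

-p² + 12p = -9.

p = -0.7082 or p = 12.7082

Rearrange to standard form: -p² + 12p + 9 = 0.
Discriminant: (12)² − 4·(-1)·9 = 180.
Quadratic formula: p = (-12 ± √180) / (-2).
So p = 6 - 3·√(5) ≈ -0.7082 or p = 6 + 3·√(5) ≈ 12.7082.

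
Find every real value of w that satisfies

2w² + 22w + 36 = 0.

w = -9 or w = -2

Factor: 2(w + 2)(w + 9) = 0.
So w = -2 or w = -9.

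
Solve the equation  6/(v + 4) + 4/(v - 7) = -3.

Multiply both sides by (v + 4)(v - 7):
6(v - 7) + 4(v + 4) = -3(v + 4)(v - 7).
Expand and collect terms: -3v² - v + 110 = 0.
By the quadratic formula, v = (1 ± √1321) / -6, so v ≈ -6.2243 or v ≈ 5.8909.
Neither value makes a denominator zero (v ≠ -4, v ≠ 7), so both are valid.

v = -6.2243 or v = 5.8909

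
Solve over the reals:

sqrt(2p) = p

p = 0 or p = 2

Square both sides: 2p = (p)^2.
Expand and rearrange: p^2 - 2p = 0.
Solving gives p = 2 or p = 0.
Check each candidate in the original equation:
  p = 2: sqrt(4) = 2, while p = 2 — valid.
  p = 0: sqrt(0) = 0, while p = 0 — valid.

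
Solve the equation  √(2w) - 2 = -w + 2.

w = 2

Isolate the radical: √(2w) = -w + 4.
Square both sides: 2w = (-w + 4)².
Expand and rearrange: w² - 10w + 16 = 0.
Solving gives w = 8 or w = 2.
Check each candidate in the original equation:
  w = 8: √(16) = 4, while -w + 4 = -4 — extraneous.
  w = 2: √(4) = 2, while -w + 4 = 2 — valid.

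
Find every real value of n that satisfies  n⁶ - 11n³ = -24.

Let u = n³. The equation becomes u² - 11u + 24 = 0.
Factor: (u - 8)(u - 3) = 0, so u = 8 or u = 3.
n³ = 8 gives n = 2.
n³ = 3 gives n = ∛(3) ≈ 1.4422.

n = 1.4422 or n = 2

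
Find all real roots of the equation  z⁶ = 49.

Let u = z³. The equation becomes u² - 49 = 0.
Factor: (u + 7)(u - 7) = 0, so u = -7 or u = 7.
z³ = -7 gives z = -∛(7) ≈ -1.9129.
z³ = 7 gives z = ∛(7) ≈ 1.9129.

z = -1.9129 or z = 1.9129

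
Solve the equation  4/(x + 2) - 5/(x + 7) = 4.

x = -8.0733 or x = -1.1767

Multiply both sides by (x + 2)(x + 7):
4(x + 7) - 5(x + 2) = 4(x + 2)(x + 7).
Expand and collect terms: 4x^2 + 37x + 38 = 0.
By the quadratic formula, x = (-37 +/- sqrt(761)) / 8, so x ~= -1.1767 or x ~= -8.0733.
Neither value makes a denominator zero (x != -2, x != -7), so both are valid.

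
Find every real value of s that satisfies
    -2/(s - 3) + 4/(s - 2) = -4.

Multiply both sides by (s - 3)(s - 2):
-2(s - 2) + 4(s - 3) = -4(s - 3)(s - 2).
Expand and collect terms: -4s² + 18s - 16 = 0.
By the quadratic formula, s = (-18 ± √68) / -8, so s ≈ 1.2192 or s ≈ 3.2808.
Neither value makes a denominator zero (s ≠ 3, s ≠ 2), so both are valid.

s = 1.2192 or s = 3.2808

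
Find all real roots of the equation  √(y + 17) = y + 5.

y = -1

Square both sides: y + 17 = (y + 5)².
Expand and rearrange: y² + 9y + 8 = 0.
Solving gives y = -1 or y = -8.
Check each candidate in the original equation:
  y = -1: √(16) = 4, while y + 5 = 4 — valid.
  y = -8: √(9) = 3, while y + 5 = -3 — extraneous.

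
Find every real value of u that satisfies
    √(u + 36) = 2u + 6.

Square both sides: u + 36 = (2u + 6)².
Expand and rearrange: 4u² + 23u = 0.
Solving gives u = 0 or u = -5.75.
Check each candidate in the original equation:
  u = 0: √(36) = 6, while 2u + 6 = 6 — valid.
  u = -5.75: √(30.25) = 5.5, while 2u + 6 = -5.5 — extraneous.

u = 0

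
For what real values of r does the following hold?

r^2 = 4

r = -2 or r = 2

Bring every term to one side: r^2 - 4 = 0.
Factor: (r + 2)(r - 2) = 0.
So r = -2 or r = 2.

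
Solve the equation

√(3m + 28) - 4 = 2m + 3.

m = -1

Isolate the radical: √(3m + 28) = 2m + 7.
Square both sides: 3m + 28 = (2m + 7)².
Expand and rearrange: 4m² + 25m + 21 = 0.
Solving gives m = -1 or m = -5.25.
Check each candidate in the original equation:
  m = -1: √(25) = 5, while 2m + 7 = 5 — valid.
  m = -5.25: √(12.25) = 3.5, while 2m + 7 = -3.5 — extraneous.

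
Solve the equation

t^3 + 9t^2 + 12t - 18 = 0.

t = -6.873 or t = -3 or t = 0.873

Possible rational roots are divisors of -18. Testing t = -3 gives 0, so (t + 3) is a factor.
Divide: t^3 + 9t^2 + 12t - 18 = (t + 3)(t^2 + 6t - 6).
Apply the quadratic formula to t^2 + 6t - 6 = 0: t = (-6 +/- sqrt(60))/2, i.e. t ~= 0.873 or t ~= -6.873.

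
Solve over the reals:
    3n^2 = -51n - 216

Bring every term to one side: 3n^2 + 51n + 216 = 0.
Factor: 3(n + 8)(n + 9) = 0.
So n = -8 or n = -9.

n = -9 or n = -8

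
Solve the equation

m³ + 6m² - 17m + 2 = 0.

Possible rational roots are divisors of 2. Testing m = 2 gives 0, so (m - 2) is a factor.
Divide: m³ + 6m² - 17m + 2 = (m - 2)(m² + 8m - 1).
Apply the quadratic formula to m² + 8m - 1 = 0: m = (-8 ± √68)/2, i.e. m ≈ 0.1231 or m ≈ -8.1231.

m = -8.1231 or m = 0.1231 or m = 2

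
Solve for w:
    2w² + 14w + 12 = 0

Factor: 2(w + 6)(w + 1) = 0.
So w = -6 or w = -1.

w = -6 or w = -1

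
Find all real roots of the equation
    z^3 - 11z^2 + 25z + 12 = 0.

z = -0.4051 or z = 4 or z = 7.4051

Possible rational roots are divisors of 12. Testing z = 4 gives 0, so (z - 4) is a factor.
Divide: z^3 - 11z^2 + 25z + 12 = (z - 4)(z^2 - 7z - 3).
Apply the quadratic formula to z^2 - 7z - 3 = 0: z = (7 +/- sqrt(61))/2, i.e. z ~= 7.4051 or z ~= -0.4051.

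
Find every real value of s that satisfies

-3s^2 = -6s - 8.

Rearrange to standard form: -3s^2 + 6s + 8 = 0.
Discriminant: (6)^2 - 4*(-3)*8 = 132.
Quadratic formula: s = (-6 +/- sqrt(132)) / (-6).
So s = 1 - sqrt(33)/3 ~= -0.9149 or s = 1 + sqrt(33)/3 ~= 2.9149.

s = -0.9149 or s = 2.9149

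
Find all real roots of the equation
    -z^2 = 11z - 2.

Rearrange to standard form: -z^2 - 11z + 2 = 0.
Discriminant: (-11)^2 - 4*(-1)*2 = 129.
Quadratic formula: z = (11 +/- sqrt(129)) / (-2).
So z = -sqrt(129)/2 - 11/2 ~= -11.1789 or z = -11/2 + sqrt(129)/2 ~= 0.1789.

z = -11.1789 or z = 0.1789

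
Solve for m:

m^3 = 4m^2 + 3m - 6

Rearrange: m^3 - 4m^2 - 3m + 6 = 0.
Possible rational roots are divisors of 6. Testing m = 1 gives 0, so (m - 1) is a factor.
Divide: m^3 - 4m^2 - 3m + 6 = (m - 1)(m^2 - 3m - 6).
Apply the quadratic formula to m^2 - 3m - 6 = 0: m = (3 +/- sqrt(33))/2, i.e. m ~= 4.3723 or m ~= -1.3723.

m = -1.3723 or m = 1 or m = 4.3723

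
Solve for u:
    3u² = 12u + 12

u = -0.8284 or u = 4.8284

Rearrange to standard form: 3u² - 12u - 12 = 0.
Discriminant: (-12)² − 4·3·(-12) = 288.
Quadratic formula: u = (12 ± √288) / 6.
So u = 2 + 2·√(2) ≈ 4.8284 or u = 2 - 2·√(2) ≈ -0.8284.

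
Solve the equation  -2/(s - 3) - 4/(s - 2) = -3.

Multiply both sides by (s - 3)(s - 2):
-2(s - 2) - 4(s - 3) = -3(s - 3)(s - 2).
Expand and collect terms: -3s² + 21s - 34 = 0.
By the quadratic formula, s = (-21 ± √33) / -6, so s ≈ 2.5426 or s ≈ 4.4574.
Neither value makes a denominator zero (s ≠ 3, s ≠ 2), so both are valid.

s = 2.5426 or s = 4.4574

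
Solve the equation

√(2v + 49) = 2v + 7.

Square both sides: 2v + 49 = (2v + 7)².
Expand and rearrange: 4v² + 26v = 0.
Solving gives v = 0 or v = -6.5.
Check each candidate in the original equation:
  v = 0: √(49) = 7, while 2v + 7 = 7 — valid.
  v = -6.5: √(36) = 6, while 2v + 7 = -6 — extraneous.

v = 0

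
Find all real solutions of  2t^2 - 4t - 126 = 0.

t = -7 or t = 9

Factor: 2(t - 9)(t + 7) = 0.
So t = 9 or t = -7.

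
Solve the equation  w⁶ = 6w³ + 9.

w = -1.0751 or w = 1.9348

Let u = w³. The equation becomes u² - 6u - 9 = 0.
By the quadratic formula, u = 3 + 3·√(2) or u = 3 - 3·√(2).
w³ = 3 + 3·√(2) gives w = ∛(3 + 3·√(2)) ≈ 1.9348.
w³ = 3 - 3·√(2) gives w = -∛(-3 + 3·√(2)) ≈ -1.0751.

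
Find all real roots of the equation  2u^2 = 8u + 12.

u = -1.1623 or u = 5.1623

Rearrange to standard form: 2u^2 - 8u - 12 = 0.
Discriminant: (-8)^2 - 4*2*(-12) = 160.
Quadratic formula: u = (8 +/- sqrt(160)) / 4.
So u = 2 + sqrt(10) ~= 5.1623 or u = 2 - sqrt(10) ~= -1.1623.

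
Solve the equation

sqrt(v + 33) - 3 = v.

v = 3

Isolate the radical: sqrt(v + 33) = v + 3.
Square both sides: v + 33 = (v + 3)^2.
Expand and rearrange: v^2 + 5v - 24 = 0.
Solving gives v = 3 or v = -8.
Check each candidate in the original equation:
  v = 3: sqrt(36) = 6, while v + 3 = 6 — valid.
  v = -8: sqrt(25) = 5, while v + 3 = -5 — extraneous.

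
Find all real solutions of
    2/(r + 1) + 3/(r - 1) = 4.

r = -0.6559 or r = 1.9059

Multiply both sides by (r + 1)(r - 1):
2(r - 1) + 3(r + 1) = 4(r + 1)(r - 1).
Expand and collect terms: 4r^2 - 5r - 5 = 0.
By the quadratic formula, r = (5 +/- sqrt(105)) / 8, so r ~= 1.9059 or r ~= -0.6559.
Neither value makes a denominator zero (r != -1, r != 1), so both are valid.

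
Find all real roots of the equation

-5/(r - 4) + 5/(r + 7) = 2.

r = -3.1583 or r = 0.1583

Multiply both sides by (r - 4)(r + 7):
-5(r + 7) + 5(r - 4) = 2(r - 4)(r + 7).
Expand and collect terms: 2r^2 + 6r - 1 = 0.
By the quadratic formula, r = (-6 +/- sqrt(44)) / 4, so r ~= 0.1583 or r ~= -3.1583.
Neither value makes a denominator zero (r != 4, r != -7), so both are valid.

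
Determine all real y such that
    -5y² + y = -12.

Rearrange to standard form: -5y² + y + 12 = 0.
Discriminant: (1)² − 4·(-5)·12 = 241.
Quadratic formula: y = (-1 ± √241) / (-10).
So y = 1/10 - √(241)/10 ≈ -1.4524 or y = 1/10 + √(241)/10 ≈ 1.6524.

y = -1.4524 or y = 1.6524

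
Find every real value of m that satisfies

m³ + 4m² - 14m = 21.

Rearrange: m³ + 4m² - 14m - 21 = 0.
Possible rational roots are divisors of -21. Testing m = 3 gives 0, so (m - 3) is a factor.
Divide: m³ + 4m² - 14m - 21 = (m - 3)(m² + 7m + 7).
Apply the quadratic formula to m² + 7m + 7 = 0: m = (-7 ± √21)/2, i.e. m ≈ -1.2087 or m ≈ -5.7913.

m = -5.7913 or m = -1.2087 or m = 3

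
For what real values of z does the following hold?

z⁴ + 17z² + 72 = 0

No real solutions.

Let u = z². The equation becomes u² + 17u + 72 = 0.
Factor: (u + 8)(u + 9) = 0, so u = -8 or u = -9.
z² = -8 < 0 has no real solution.
z² = -9 < 0 has no real solution.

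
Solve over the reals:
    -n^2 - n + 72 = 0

n = -9 or n = 8

Factor: -1(n - 8)(n + 9) = 0.
So n = 8 or n = -9.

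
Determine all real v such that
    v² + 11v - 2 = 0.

Discriminant: (11)² − 4·1·(-2) = 129.
Quadratic formula: v = (-11 ± √129) / 2.
So v = -11/2 + √(129)/2 ≈ 0.1789 or v = -√(129)/2 - 11/2 ≈ -11.1789.

v = -11.1789 or v = 0.1789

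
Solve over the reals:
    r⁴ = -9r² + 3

r = -0.5673 or r = 0.5673

Let u = r². The equation becomes u² + 9u - 3 = 0.
By the quadratic formula, u = -9/2 + √(93)/2 or u = -√(93)/2 - 9/2.
r² = -9/2 + √(93)/2 gives r = ±√(-9/2 + √(93)/2) ≈ ±0.5673.
r² = -√(93)/2 - 9/2 < 0 has no real solution.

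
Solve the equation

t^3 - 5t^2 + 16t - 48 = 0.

t = 4

Possible rational roots are divisors of -48. Testing t = 4 gives 0, so (t - 4) is a factor.
Divide: t^3 - 5t^2 + 16t - 48 = (t - 4)(t^2 - t + 12).
The quadratic t^2 - t + 12 has discriminant -47 < 0, so no further real roots.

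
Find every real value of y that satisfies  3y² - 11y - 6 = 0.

Discriminant: (-11)² − 4·3·(-6) = 193.
Quadratic formula: y = (11 ± √193) / 6.
So y = 11/6 + √(193)/6 ≈ 4.1487 or y = 11/6 - √(193)/6 ≈ -0.4821.

y = -0.4821 or y = 4.1487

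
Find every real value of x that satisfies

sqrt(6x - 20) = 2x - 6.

Square both sides: 6x - 20 = (2x - 6)^2.
Expand and rearrange: 4x^2 - 30x + 56 = 0.
Solving gives x = 4 or x = 3.5.
Check each candidate in the original equation:
  x = 4: sqrt(4) = 2, while 2x - 6 = 2 — valid.
  x = 3.5: sqrt(1) = 1, while 2x - 6 = 1 — valid.

x = 3.5 or x = 4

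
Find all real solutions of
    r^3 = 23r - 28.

r = -5.3166 or r = 1.3166 or r = 4

Rearrange: r^3 - 23r + 28 = 0.
Possible rational roots are divisors of 28. Testing r = 4 gives 0, so (r - 4) is a factor.
Divide: r^3 - 23r + 28 = (r - 4)(r^2 + 4r - 7).
Apply the quadratic formula to r^2 + 4r - 7 = 0: r = (-4 +/- sqrt(44))/2, i.e. r ~= 1.3166 or r ~= -5.3166.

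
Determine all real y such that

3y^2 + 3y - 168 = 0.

y = -8 or y = 7

Factor: 3(y + 8)(y - 7) = 0.
So y = -8 or y = 7.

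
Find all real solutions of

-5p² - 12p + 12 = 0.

Discriminant: (-12)² − 4·(-5)·12 = 384.
Quadratic formula: p = (12 ± √384) / (-10).
So p = -4·√(6)/5 - 6/5 ≈ -3.1596 or p = -6/5 + 4·√(6)/5 ≈ 0.7596.

p = -3.1596 or p = 0.7596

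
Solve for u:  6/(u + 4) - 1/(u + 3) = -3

Multiply both sides by (u + 4)(u + 3):
6(u + 3) - (u + 4) = -3(u + 4)(u + 3).
Expand and collect terms: -3u² - 26u - 50 = 0.
By the quadratic formula, u = (26 ± √76) / -6, so u ≈ -5.7863 or u ≈ -2.8804.
Neither value makes a denominator zero (u ≠ -4, u ≠ -3), so both are valid.

u = -5.7863 or u = -2.8804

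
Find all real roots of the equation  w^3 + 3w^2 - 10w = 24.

w = -4 or w = -2 or w = 3

Rearrange: w^3 + 3w^2 - 10w - 24 = 0.
Possible rational roots are divisors of -24. Testing w = -2 gives 0, so (w + 2) is a factor.
Divide: w^3 + 3w^2 - 10w - 24 = (w + 2)(w^2 + w - 12).
Factor the quadratic: w = 3 or w = -4.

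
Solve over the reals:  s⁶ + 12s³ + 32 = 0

Let u = s³. The equation becomes u² + 12u + 32 = 0.
Factor: (u + 8)(u + 4) = 0, so u = -8 or u = -4.
s³ = -8 gives s = -2.
s³ = -4 gives s = -∛(4) ≈ -1.5874.

s = -2 or s = -1.5874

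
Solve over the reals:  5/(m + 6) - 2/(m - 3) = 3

m = -4.1623 or m = 2.1623

Multiply both sides by (m + 6)(m - 3):
5(m - 3) - 2(m + 6) = 3(m + 6)(m - 3).
Expand and collect terms: 3m² + 6m - 27 = 0.
By the quadratic formula, m = (-6 ± √360) / 6, so m ≈ 2.1623 or m ≈ -4.1623.
Neither value makes a denominator zero (m ≠ -6, m ≠ 3), so both are valid.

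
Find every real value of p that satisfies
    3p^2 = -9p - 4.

Rearrange to standard form: 3p^2 + 9p + 4 = 0.
Discriminant: (9)^2 - 4*3*4 = 33.
Quadratic formula: p = (-9 +/- sqrt(33)) / 6.
So p = -3/2 + sqrt(33)/6 ~= -0.5426 or p = -3/2 - sqrt(33)/6 ~= -2.4574.

p = -2.4574 or p = -0.5426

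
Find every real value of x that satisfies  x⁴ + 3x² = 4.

x = -1 or x = 1

Let u = x². The equation becomes u² + 3u - 4 = 0.
Factor: (u + 4)(u - 1) = 0, so u = -4 or u = 1.
x² = -4 < 0 has no real solution.
x² = 1 gives x = ±1.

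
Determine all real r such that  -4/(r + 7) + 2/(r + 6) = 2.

r = -8.4142 or r = -5.5858

Multiply both sides by (r + 7)(r + 6):
-4(r + 6) + 2(r + 7) = 2(r + 7)(r + 6).
Expand and collect terms: 2r² + 28r + 94 = 0.
By the quadratic formula, r = (-28 ± √32) / 4, so r ≈ -5.5858 or r ≈ -8.4142.
Neither value makes a denominator zero (r ≠ -7, r ≠ -6), so both are valid.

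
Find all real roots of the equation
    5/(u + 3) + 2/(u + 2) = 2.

u = -2.3508 or u = 0.8508

Multiply both sides by (u + 3)(u + 2):
5(u + 2) + 2(u + 3) = 2(u + 3)(u + 2).
Expand and collect terms: 2u² + 3u - 4 = 0.
By the quadratic formula, u = (-3 ± √41) / 4, so u ≈ 0.8508 or u ≈ -2.3508.
Neither value makes a denominator zero (u ≠ -3, u ≠ -2), so both are valid.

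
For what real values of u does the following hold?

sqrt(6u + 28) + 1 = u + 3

u = 6

Isolate the radical: sqrt(6u + 28) = u + 2.
Square both sides: 6u + 28 = (u + 2)^2.
Expand and rearrange: u^2 - 2u - 24 = 0.
Solving gives u = 6 or u = -4.
Check each candidate in the original equation:
  u = 6: sqrt(64) = 8, while u + 2 = 8 — valid.
  u = -4: sqrt(4) = 2, while u + 2 = -2 — extraneous.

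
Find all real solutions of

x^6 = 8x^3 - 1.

x = 0.5027 or x = 1.9894

Let u = x^3. The equation becomes u^2 - 8u + 1 = 0.
By the quadratic formula, u = sqrt(15) + 4 or u = 4 - sqrt(15).
x^3 = sqrt(15) + 4 gives x = (sqrt(15) + 4)^(1/3) ~= 1.9894.
x^3 = 4 - sqrt(15) gives x = (4 - sqrt(15))^(1/3) ~= 0.5027.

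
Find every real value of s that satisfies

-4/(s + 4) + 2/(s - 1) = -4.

s = -2.8508 or s = 0.3508

Multiply both sides by (s + 4)(s - 1):
-4(s - 1) + 2(s + 4) = -4(s + 4)(s - 1).
Expand and collect terms: -4s² - 10s + 4 = 0.
By the quadratic formula, s = (10 ± √164) / -8, so s ≈ -2.8508 or s ≈ 0.3508.
Neither value makes a denominator zero (s ≠ -4, s ≠ 1), so both are valid.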